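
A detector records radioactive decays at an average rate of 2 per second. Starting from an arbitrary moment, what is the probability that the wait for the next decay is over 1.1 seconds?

0.1108

The wait for the next event is exponential with rate λ = 2 per second.
P(T > 1.1) = e^(−λt) = e^(−2 × 1.1) = e^(−2.2) ≈ 0.1108.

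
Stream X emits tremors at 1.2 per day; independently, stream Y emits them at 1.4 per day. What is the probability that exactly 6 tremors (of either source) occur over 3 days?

0.1282

Independent Poisson processes superpose: combined rate λ = 1.2 + 1.4 = 2.6 per day.
Over the interval, μ = 2.6 × 3 = 7.8 (3 days).
P(N = 6) = e^(−7.8) · 7.8^6/6! ≈ 0.1282.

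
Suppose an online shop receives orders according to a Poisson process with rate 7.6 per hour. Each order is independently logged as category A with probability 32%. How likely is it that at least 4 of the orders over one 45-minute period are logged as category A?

Thinning: the orders that are logged as category A themselves form a Poisson process with rate 0.32 × 7.6 = 2.432 per hour.
Over the interval, μ = 2.432 × 0.75 = 1.824 (a 45-minute period = 0.75 hours).
P(N ≥ 4) = 1 − P(N ≤ 3) ≈ 0.1126.

0.1126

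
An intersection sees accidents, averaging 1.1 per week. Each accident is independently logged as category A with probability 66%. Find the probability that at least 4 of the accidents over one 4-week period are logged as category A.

Thinning: the accidents that are logged as category A themselves form a Poisson process with rate 0.66 × 1.1 = 0.726 per week.
Over the interval, μ = 0.726 × 4 = 2.904 (a 4-week period = 4 weeks).
P(N ≥ 4) = 1 − P(N ≤ 3) ≈ 0.3313.

0.3313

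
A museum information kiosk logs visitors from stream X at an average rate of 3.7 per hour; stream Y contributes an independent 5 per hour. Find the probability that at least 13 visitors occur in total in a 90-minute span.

0.5424

Independent Poisson processes superpose: combined rate λ = 3.7 + 5 = 8.7 per hour.
Over the interval, μ = 8.7 × 1.5 = 13.05 (a 90-minute span = 1.5 hours).
P(N ≥ 13) = 1 − P(N ≤ 12) ≈ 0.5424.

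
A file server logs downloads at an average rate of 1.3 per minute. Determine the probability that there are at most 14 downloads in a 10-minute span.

0.6751

Over the interval, μ = 1.3 × 10 = 13 (a 10-minute span = 10 minutes).
P(N ≤ 14) = Σ_{j=0}^{14} e^(−μ) μ^j/j! ≈ 0.6751.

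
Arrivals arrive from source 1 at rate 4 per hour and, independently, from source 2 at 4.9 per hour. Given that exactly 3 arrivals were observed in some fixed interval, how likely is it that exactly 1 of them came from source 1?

0.4087

Given the total, each event is independently from source 1 with probability p = λ_1/(λ_1+λ_2) = 4/8.9 ≈ 0.4494.
So K ~ Binomial(3, 4/8.9): P(K = 1) = C(3,1) · (4/8.9)^1 · (4.9/8.9)^2 ≈ 0.4087.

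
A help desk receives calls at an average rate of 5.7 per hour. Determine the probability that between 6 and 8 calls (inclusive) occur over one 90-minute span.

0.3704

Over the interval, μ = 5.7 × 1.5 = 8.55 (a 90-minute span = 1.5 hours).
P(6 ≤ N ≤ 8) = Σ_{j=6}^{8} e^(−8.55) · 8.55^j/j! ≈ 0.3704.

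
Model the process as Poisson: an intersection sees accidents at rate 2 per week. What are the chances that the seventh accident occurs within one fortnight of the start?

Over the interval, μ = 2 × 2 = 4 (a fortnight = 2 weeks).
The seventh arrival falls in the interval iff at least 7 events occur there: P(S_7 ≤ t) = P(N ≥ 7) = 1 − P(N ≤ 6) ≈ 0.1107.

0.1107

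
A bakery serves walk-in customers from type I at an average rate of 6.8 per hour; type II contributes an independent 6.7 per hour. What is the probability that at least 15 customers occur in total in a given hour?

Independent Poisson processes superpose: combined rate λ = 6.8 + 6.7 = 13.5 per hour.
So μ = 13.5.
P(N ≥ 15) = 1 − P(N ≤ 14) ≈ 0.3767.

0.3767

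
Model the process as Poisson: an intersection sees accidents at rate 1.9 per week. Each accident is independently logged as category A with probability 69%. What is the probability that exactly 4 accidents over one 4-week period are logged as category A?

Thinning: the accidents that are logged as category A themselves form a Poisson process with rate 0.69 × 1.9 = 1.311 per week.
Over the interval, μ = 1.311 × 4 = 5.244 (a 4-week period = 4 weeks).
P(N = 4) = e^(−5.244) · 5.244^4/4! ≈ 0.1663.

0.1663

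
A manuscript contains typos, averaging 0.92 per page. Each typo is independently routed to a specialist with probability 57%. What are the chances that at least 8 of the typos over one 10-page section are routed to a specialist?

Thinning: the typos that are routed to a specialist themselves form a Poisson process with rate 0.57 × 0.92 = 0.5244 per page.
Over the interval, μ = 0.5244 × 10 = 5.244 (a 10-page section = 10 pages).
P(N ≥ 8) = 1 − P(N ≤ 7) ≈ 0.1601.

0.1601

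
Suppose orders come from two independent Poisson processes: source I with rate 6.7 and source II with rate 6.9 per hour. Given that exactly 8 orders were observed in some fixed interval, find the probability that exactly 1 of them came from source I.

Given the total, each event is independently from source I with probability p = λ_I/(λ_I+λ_II) = 6.7/13.6 ≈ 0.4926.
So K ~ Binomial(8, 6.7/13.6): P(K = 1) = C(8,1) · (6.7/13.6)^1 · (6.9/13.6)^7 ≈ 0.0341.

0.0341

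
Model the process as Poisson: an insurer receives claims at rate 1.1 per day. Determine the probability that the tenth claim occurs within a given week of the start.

0.2469

Over the interval, μ = 1.1 × 7 = 7.7 (a week = 7 days).
The tenth arrival falls in the interval iff at least 10 events occur there: P(S_10 ≤ t) = P(N ≥ 10) = 1 − P(N ≤ 9) ≈ 0.2469.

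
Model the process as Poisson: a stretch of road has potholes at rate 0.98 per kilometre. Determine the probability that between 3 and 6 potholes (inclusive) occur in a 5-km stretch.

Over the interval, μ = 0.98 × 5 = 4.9 (a 5-km stretch = 5 kilometres).
P(3 ≤ N ≤ 6) = Σ_{j=3}^{6} e^(−4.9) · 4.9^j/j! ≈ 0.6433.

0.6433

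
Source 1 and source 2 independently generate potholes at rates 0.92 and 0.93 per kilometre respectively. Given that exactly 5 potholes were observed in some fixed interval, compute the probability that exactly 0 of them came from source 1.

0.0321

Given the total, each event is independently from source 1 with probability p = λ_1/(λ_1+λ_2) = 0.92/1.85 ≈ 0.4973.
So K ~ Binomial(5, 0.92/1.85): P(K = 0) = C(5,0) · (0.92/1.85)^0 · (0.93/1.85)^5 ≈ 0.0321.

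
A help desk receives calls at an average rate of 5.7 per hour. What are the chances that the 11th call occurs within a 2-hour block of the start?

0.5869

Over the interval, μ = 5.7 × 2 = 11.4 (a 2-hour block = 2 hours).
The 11th arrival falls in the interval iff at least 11 events occur there: P(S_11 ≤ t) = P(N ≥ 11) = 1 − P(N ≤ 10) ≈ 0.5869.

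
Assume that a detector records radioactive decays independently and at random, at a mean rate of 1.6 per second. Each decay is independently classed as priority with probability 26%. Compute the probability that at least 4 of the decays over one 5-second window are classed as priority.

0.1576

Thinning: the decays that are classed as priority themselves form a Poisson process with rate 0.26 × 1.6 = 0.416 per second.
Over the interval, μ = 0.416 × 5 = 2.08 (a 5-second window = 5 seconds).
P(N ≥ 4) = 1 − P(N ≤ 3) ≈ 0.1576.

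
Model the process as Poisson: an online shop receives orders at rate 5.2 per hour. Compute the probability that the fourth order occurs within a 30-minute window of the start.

0.2640

Over the interval, μ = 5.2 × 0.5 = 2.6 (a 30-minute window = 0.5 hours).
The fourth arrival falls in the interval iff at least 4 events occur there: P(S_4 ≤ t) = P(N ≥ 4) = 1 − P(N ≤ 3) ≈ 0.2640.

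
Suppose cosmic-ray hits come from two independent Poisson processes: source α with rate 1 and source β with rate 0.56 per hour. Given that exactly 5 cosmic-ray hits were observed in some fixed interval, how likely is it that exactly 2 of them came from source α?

Given the total, each event is independently from source α with probability p = λ_α/(λ_α+λ_β) = 1/1.56 ≈ 0.6410.
So K ~ Binomial(5, 1/1.56): P(K = 2) = C(5,2) · (1/1.56)^2 · (0.56/1.56)^3 ≈ 0.1901.

0.1901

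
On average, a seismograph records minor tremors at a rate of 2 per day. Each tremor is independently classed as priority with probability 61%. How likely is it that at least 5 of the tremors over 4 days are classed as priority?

0.5382

Thinning: the tremors that are classed as priority themselves form a Poisson process with rate 0.61 × 2 = 1.22 per day.
Over the interval, μ = 1.22 × 4 = 4.88 (4 days).
P(N ≥ 5) = 1 − P(N ≤ 4) ≈ 0.5382.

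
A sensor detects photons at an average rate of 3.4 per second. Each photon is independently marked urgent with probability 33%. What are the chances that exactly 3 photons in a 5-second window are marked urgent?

Thinning: the photons that are marked urgent themselves form a Poisson process with rate 0.33 × 3.4 = 1.122 per second.
Over the interval, μ = 1.122 × 5 = 5.61 (a 5-second window = 5 seconds).
P(N = 3) = e^(−5.61) · 5.61^3/3! ≈ 0.1077.

0.1077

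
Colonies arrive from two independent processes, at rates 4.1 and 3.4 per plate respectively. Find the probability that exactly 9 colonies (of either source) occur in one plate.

Independent Poisson processes superpose: combined rate λ = 4.1 + 3.4 = 7.5 per plate.
So μ = 7.5.
P(N = 9) = e^(−7.5) · 7.5^9/9! ≈ 0.1144.

0.1144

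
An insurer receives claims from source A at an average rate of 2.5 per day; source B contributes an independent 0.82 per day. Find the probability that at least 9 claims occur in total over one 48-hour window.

Independent Poisson processes superpose: combined rate λ = 2.5 + 0.82 = 3.32 per day.
Over the interval, μ = 3.32 × 2 = 6.64 (a 48-hour window = 2 days).
P(N ≥ 9) = 1 − P(N ≤ 8) ≈ 0.2253.

0.2253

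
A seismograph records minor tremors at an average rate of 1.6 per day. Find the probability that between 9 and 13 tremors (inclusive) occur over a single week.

Over the interval, μ = 1.6 × 7 = 11.2 (a week = 7 days).
P(9 ≤ N ≤ 13) = Σ_{j=9}^{13} e^(−11.2) · 11.2^j/j! ≈ 0.5477.

0.5477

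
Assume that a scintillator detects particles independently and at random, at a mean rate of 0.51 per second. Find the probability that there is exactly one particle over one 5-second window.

Over the interval, μ = 0.51 × 5 = 2.55 (a 5-second window = 5 seconds).
P(N = 1) = e^(−μ) μ^1/1! = e^(−2.55) · 2.55^1/1 ≈ 0.1991.

0.1991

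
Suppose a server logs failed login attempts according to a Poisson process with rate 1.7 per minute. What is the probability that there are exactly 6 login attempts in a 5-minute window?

0.1066

Over the interval, μ = 1.7 × 5 = 8.5 (a 5-minute window = 5 minutes).
P(N = 6) = e^(−μ) μ^6/6! = e^(−8.5) · 8.5^6/720 ≈ 0.1066.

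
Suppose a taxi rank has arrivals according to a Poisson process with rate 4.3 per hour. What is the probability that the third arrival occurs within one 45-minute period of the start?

Over the interval, μ = 4.3 × 0.75 = 3.225 (a 45-minute period = 0.75 hours).
The third arrival falls in the interval iff at least 3 events occur there: P(S_3 ≤ t) = P(N ≥ 3) = 1 − P(N ≤ 2) ≈ 0.6253.

0.6253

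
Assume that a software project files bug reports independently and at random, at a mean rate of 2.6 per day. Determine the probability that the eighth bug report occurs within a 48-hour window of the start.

Over the interval, μ = 2.6 × 2 = 5.2 (a 48-hour window = 2 days).
The eighth arrival falls in the interval iff at least 8 events occur there: P(S_8 ≤ t) = P(N ≥ 8) = 1 − P(N ≤ 7) ≈ 0.1551.

0.1551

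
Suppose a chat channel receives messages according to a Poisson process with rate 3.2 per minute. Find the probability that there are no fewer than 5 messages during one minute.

0.2194

With mean μ = 3.2 per minute,
P(N ≥ 5) = 1 − P(N ≤ 4) = 1 − Σ_{j=0}^{4} e^(−μ) μ^j/j! ≈ 0.2194.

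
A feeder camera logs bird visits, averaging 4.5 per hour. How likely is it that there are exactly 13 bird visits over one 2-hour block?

Over the interval, μ = 4.5 × 2 = 9 (a 2-hour block = 2 hours).
P(N = 13) = e^(−μ) μ^13/13! = e^(−9) · 9^13/6227020800 ≈ 0.0504.

0.0504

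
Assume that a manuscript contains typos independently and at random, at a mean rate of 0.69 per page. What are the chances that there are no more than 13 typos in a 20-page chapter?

0.4858

Over the interval, μ = 0.69 × 20 = 13.8 (a 20-page chapter = 20 pages).
P(N ≤ 13) = Σ_{j=0}^{13} e^(−μ) μ^j/j! ≈ 0.4858.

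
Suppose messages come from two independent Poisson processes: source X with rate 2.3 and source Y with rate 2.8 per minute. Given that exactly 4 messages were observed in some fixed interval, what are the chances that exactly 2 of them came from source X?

Given the total, each event is independently from source X with probability p = λ_X/(λ_X+λ_Y) = 2.3/5.1 ≈ 0.4510.
So K ~ Binomial(4, 2.3/5.1): P(K = 2) = C(4,2) · (2.3/5.1)^2 · (2.8/5.1)^2 ≈ 0.3678.

0.3678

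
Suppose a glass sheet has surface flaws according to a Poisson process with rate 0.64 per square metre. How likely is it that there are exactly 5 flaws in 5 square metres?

0.1140

Over the interval, μ = 0.64 × 5 = 3.2 (5 square metres).
P(N = 5) = e^(−μ) μ^5/5! = e^(−3.2) · 3.2^5/120 ≈ 0.1140.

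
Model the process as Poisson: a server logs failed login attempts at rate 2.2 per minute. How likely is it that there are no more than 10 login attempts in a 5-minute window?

Over the interval, μ = 2.2 × 5 = 11 (a 5-minute window = 5 minutes).
P(N ≤ 10) = Σ_{j=0}^{10} e^(−μ) μ^j/j! ≈ 0.4599.

0.4599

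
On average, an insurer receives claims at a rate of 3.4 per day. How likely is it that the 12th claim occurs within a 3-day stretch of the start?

Over the interval, μ = 3.4 × 3 = 10.2 (a 3-day stretch = 3 days).
The 12th arrival falls in the interval iff at least 12 events occur there: P(S_12 ≤ t) = P(N ≥ 12) = 1 − P(N ≤ 11) ≈ 0.3262.

0.3262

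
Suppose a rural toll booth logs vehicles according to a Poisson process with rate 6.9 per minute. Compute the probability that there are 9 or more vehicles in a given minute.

0.2580

With mean μ = 6.9 per minute,
P(N ≥ 9) = 1 − P(N ≤ 8) = 1 − Σ_{j=0}^{8} e^(−μ) μ^j/j! ≈ 0.2580.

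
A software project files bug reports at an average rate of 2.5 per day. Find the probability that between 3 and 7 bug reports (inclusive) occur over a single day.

0.4519

With mean μ = 2.5 per day,
P(3 ≤ N ≤ 7) = Σ_{j=3}^{7} e^(−2.5) · 2.5^j/j! ≈ 0.4519.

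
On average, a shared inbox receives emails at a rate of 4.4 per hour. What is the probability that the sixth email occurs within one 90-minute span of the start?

Over the interval, μ = 4.4 × 1.5 = 6.6 (a 90-minute span = 1.5 hours).
The sixth arrival falls in the interval iff at least 6 events occur there: P(S_6 ≤ t) = P(N ≥ 6) = 1 − P(N ≤ 5) ≈ 0.6453.

0.6453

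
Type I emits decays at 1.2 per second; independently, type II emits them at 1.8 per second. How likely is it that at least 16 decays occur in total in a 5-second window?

0.4319

Independent Poisson processes superpose: combined rate λ = 1.2 + 1.8 = 3 per second.
Over the interval, μ = 3 × 5 = 15 (a 5-second window = 5 seconds).
P(N ≥ 16) = 1 − P(N ≤ 15) ≈ 0.4319.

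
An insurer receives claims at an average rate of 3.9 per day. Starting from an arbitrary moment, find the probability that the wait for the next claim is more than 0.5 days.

The wait for the next event is exponential with rate λ = 3.9 per day.
P(T > 0.5) = e^(−λt) = e^(−3.9 × 0.5) = e^(−1.95) ≈ 0.1423.

0.1423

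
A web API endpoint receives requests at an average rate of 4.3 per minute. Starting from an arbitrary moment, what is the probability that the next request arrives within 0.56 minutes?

0.9100

Inter-arrival times are exponential with rate λ = 4.3 per minute.
P(T ≤ 0.56) = 1 − e^(−λt) = 1 − e^(−4.3 × 0.56) = 1 − e^(−2.408) ≈ 0.9100.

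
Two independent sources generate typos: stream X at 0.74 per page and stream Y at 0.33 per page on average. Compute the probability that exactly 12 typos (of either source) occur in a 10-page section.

0.1060

Independent Poisson processes superpose: combined rate λ = 0.74 + 0.33 = 1.07 per page.
Over the interval, μ = 1.07 × 10 = 10.7 (a 10-page section = 10 pages).
P(N = 12) = e^(−10.7) · 10.7^12/12! ≈ 0.1060.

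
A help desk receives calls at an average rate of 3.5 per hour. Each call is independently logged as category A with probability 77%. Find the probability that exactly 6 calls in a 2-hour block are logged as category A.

0.1554

Thinning: the calls that are logged as category A themselves form a Poisson process with rate 0.77 × 3.5 = 2.695 per hour.
Over the interval, μ = 2.695 × 2 = 5.39 (a 2-hour block = 2 hours).
P(N = 6) = e^(−5.39) · 5.39^6/6! ≈ 0.1554.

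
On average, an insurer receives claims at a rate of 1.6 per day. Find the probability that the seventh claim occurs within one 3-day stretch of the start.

0.2092

Over the interval, μ = 1.6 × 3 = 4.8 (a 3-day stretch = 3 days).
The seventh arrival falls in the interval iff at least 7 events occur there: P(S_7 ≤ t) = P(N ≥ 7) = 1 − P(N ≤ 6) ≈ 0.2092.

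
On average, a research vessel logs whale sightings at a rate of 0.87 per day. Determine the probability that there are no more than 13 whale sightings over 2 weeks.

0.6624

Over the interval, μ = 0.87 × 14 = 12.18 (2 weeks = 14 days).
P(N ≤ 13) = Σ_{j=0}^{13} e^(−μ) μ^j/j! ≈ 0.6624.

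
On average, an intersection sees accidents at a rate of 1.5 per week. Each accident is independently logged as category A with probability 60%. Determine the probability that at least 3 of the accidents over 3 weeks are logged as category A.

Thinning: the accidents that are logged as category A themselves form a Poisson process with rate 0.6 × 1.5 = 0.9 per week.
Over the interval, μ = 0.9 × 3 = 2.7 (3 weeks).
P(N ≥ 3) = 1 − P(N ≤ 2) ≈ 0.5064.

0.5064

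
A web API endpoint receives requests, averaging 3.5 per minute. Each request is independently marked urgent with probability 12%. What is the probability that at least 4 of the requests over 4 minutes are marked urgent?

0.0902

Thinning: the requests that are marked urgent themselves form a Poisson process with rate 0.12 × 3.5 = 0.42 per minute.
Over the interval, μ = 0.42 × 4 = 1.68 (4 minutes).
P(N ≥ 4) = 1 − P(N ≤ 3) ≈ 0.0902.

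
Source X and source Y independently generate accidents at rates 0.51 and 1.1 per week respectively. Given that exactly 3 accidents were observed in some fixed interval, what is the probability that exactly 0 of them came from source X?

Given the total, each event is independently from source X with probability p = λ_X/(λ_X+λ_Y) = 0.51/1.61 ≈ 0.3168.
So K ~ Binomial(3, 0.51/1.61): P(K = 0) = C(3,0) · (0.51/1.61)^0 · (1.1/1.61)^3 ≈ 0.3189.

0.3189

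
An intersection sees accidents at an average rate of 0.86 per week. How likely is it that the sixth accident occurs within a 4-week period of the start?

Over the interval, μ = 0.86 × 4 = 3.44 (a 4-week period = 4 weeks).
The sixth arrival falls in the interval iff at least 6 events occur there: P(S_6 ≤ t) = P(N ≥ 6) = 1 − P(N ≤ 5) ≈ 0.1346.

0.1346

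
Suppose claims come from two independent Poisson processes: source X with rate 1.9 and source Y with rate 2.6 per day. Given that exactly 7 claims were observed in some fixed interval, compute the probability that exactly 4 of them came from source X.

Given the total, each event is independently from source X with probability p = λ_X/(λ_X+λ_Y) = 1.9/4.5 ≈ 0.4222.
So K ~ Binomial(7, 1.9/4.5): P(K = 4) = C(7,4) · (1.9/4.5)^4 · (2.6/4.5)^3 ≈ 0.2145.

0.2145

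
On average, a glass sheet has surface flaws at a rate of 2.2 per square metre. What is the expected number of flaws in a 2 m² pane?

4.4

E[N] = λt = 2.2 × 2 = 4.4 (a 2 m² pane = 2 square metres).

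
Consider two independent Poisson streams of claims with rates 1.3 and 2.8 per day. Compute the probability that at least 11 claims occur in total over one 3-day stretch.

Independent Poisson processes superpose: combined rate λ = 1.3 + 2.8 = 4.1 per day.
Over the interval, μ = 4.1 × 3 = 12.3 (a 3-day stretch = 3 days).
P(N ≥ 11) = 1 − P(N ≤ 10) ≈ 0.6834.

0.6834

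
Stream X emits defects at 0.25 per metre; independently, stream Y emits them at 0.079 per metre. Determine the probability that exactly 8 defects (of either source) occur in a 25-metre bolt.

0.1392

Independent Poisson processes superpose: combined rate λ = 0.25 + 0.079 = 0.329 per metre.
Over the interval, μ = 0.329 × 25 = 8.225 (a 25-metre bolt = 25 metres).
P(N = 8) = e^(−8.225) · 8.225^8/8! ≈ 0.1392.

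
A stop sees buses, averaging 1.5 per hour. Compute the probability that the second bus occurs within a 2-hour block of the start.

0.8009

Over the interval, μ = 1.5 × 2 = 3 (a 2-hour block = 2 hours).
The second arrival falls in the interval iff at least 2 events occur there: P(S_2 ≤ t) = P(N ≥ 2) = 1 − P(N ≤ 1) ≈ 0.8009.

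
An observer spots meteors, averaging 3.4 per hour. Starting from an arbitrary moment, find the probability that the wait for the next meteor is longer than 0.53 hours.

The wait for the next event is exponential with rate λ = 3.4 per hour.
P(T > 0.53) = e^(−λt) = e^(−3.4 × 0.53) = e^(−1.802) ≈ 0.1650.

0.1650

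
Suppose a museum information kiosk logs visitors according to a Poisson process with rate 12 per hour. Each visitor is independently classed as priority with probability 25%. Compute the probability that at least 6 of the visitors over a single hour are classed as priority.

Thinning: the visitors that are classed as priority themselves form a Poisson process with rate 0.25 × 12 = 3 per hour.
So μ = 3.
P(N ≥ 6) = 1 − P(N ≤ 5) ≈ 0.0839.

0.0839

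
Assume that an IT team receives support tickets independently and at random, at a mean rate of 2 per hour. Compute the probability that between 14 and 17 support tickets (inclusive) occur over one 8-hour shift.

Over the interval, μ = 2 × 8 = 16 (an 8-hour shift = 8 hours).
P(14 ≤ N ≤ 17) = Σ_{j=14}^{17} e^(−16) · 16^j/j! ≈ 0.3848.

0.3848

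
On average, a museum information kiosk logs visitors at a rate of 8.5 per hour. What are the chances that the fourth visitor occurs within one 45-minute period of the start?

Over the interval, μ = 8.5 × 0.75 = 6.375 (a 45-minute period = 0.75 hours).
The fourth arrival falls in the interval iff at least 4 events occur there: P(S_4 ≤ t) = P(N ≥ 4) = 1 − P(N ≤ 3) ≈ 0.8793.

0.8793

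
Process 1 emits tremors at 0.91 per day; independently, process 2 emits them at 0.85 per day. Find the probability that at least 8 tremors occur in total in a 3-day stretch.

0.1642

Independent Poisson processes superpose: combined rate λ = 0.91 + 0.85 = 1.76 per day.
Over the interval, μ = 1.76 × 3 = 5.28 (a 3-day stretch = 3 days).
P(N ≥ 8) = 1 − P(N ≤ 7) ≈ 0.1642.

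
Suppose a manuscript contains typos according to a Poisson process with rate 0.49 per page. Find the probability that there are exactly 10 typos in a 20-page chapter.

0.1249

Over the interval, μ = 0.49 × 20 = 9.8 (a 20-page chapter = 20 pages).
P(N = 10) = e^(−μ) μ^10/10! = e^(−9.8) · 9.8^10/3628800 ≈ 0.1249.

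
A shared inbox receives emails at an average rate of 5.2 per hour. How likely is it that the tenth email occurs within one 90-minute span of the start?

0.2589

Over the interval, μ = 5.2 × 1.5 = 7.8 (a 90-minute span = 1.5 hours).
The tenth arrival falls in the interval iff at least 10 events occur there: P(S_10 ≤ t) = P(N ≥ 10) = 1 − P(N ≤ 9) ≈ 0.2589.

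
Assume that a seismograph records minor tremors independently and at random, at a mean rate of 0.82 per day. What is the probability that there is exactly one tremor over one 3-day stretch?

Over the interval, μ = 0.82 × 3 = 2.46 (a 3-day stretch = 3 days).
P(N = 1) = e^(−μ) μ^1/1! = e^(−2.46) · 2.46^1/1 ≈ 0.2102.

0.2102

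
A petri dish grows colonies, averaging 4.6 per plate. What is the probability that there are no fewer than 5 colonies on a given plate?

With mean μ = 4.6 per plate,
P(N ≥ 5) = 1 − P(N ≤ 4) = 1 − Σ_{j=0}^{4} e^(−μ) μ^j/j! ≈ 0.4868.

0.4868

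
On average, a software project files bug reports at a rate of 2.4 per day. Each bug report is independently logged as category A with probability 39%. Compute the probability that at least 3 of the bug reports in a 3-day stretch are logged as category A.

0.5325

Thinning: the bug reports that are logged as category A themselves form a Poisson process with rate 0.39 × 2.4 = 0.936 per day.
Over the interval, μ = 0.936 × 3 = 2.808 (a 3-day stretch = 3 days).
P(N ≥ 3) = 1 − P(N ≤ 2) ≈ 0.5325.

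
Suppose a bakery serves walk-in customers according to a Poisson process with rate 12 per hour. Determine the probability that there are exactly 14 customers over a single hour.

0.0905

With mean μ = 12 per hour,
P(N = 14) = e^(−μ) μ^14/14! = e^(−12) · 12^14/87178291200 ≈ 0.0905.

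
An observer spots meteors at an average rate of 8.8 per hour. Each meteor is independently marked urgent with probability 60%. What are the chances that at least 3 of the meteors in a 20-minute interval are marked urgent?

0.2587

Thinning: the meteors that are marked urgent themselves form a Poisson process with rate 0.6 × 8.8 = 5.28 per hour.
Over the interval, μ = 5.28 × 1/3 = 1.76 (a 20-minute interval = 1/3 hours).
P(N ≥ 3) = 1 − P(N ≤ 2) ≈ 0.2587.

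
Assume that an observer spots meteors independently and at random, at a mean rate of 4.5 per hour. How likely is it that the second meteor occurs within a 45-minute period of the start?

Over the interval, μ = 4.5 × 0.75 = 3.375 (a 45-minute period = 0.75 hours).
The second arrival falls in the interval iff at least 2 events occur there: P(S_2 ≤ t) = P(N ≥ 2) = 1 − P(N ≤ 1) ≈ 0.8503.

0.8503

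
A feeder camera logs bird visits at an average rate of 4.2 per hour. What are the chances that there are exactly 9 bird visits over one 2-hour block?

0.1290

Over the interval, μ = 4.2 × 2 = 8.4 (a 2-hour block = 2 hours).
P(N = 9) = e^(−μ) μ^9/9! = e^(−8.4) · 8.4^9/362880 ≈ 0.1290.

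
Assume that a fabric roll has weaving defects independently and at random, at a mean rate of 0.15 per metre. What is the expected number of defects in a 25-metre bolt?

3.75

E[N] = λt = 0.15 × 25 = 3.75 (a 25-metre bolt = 25 metres).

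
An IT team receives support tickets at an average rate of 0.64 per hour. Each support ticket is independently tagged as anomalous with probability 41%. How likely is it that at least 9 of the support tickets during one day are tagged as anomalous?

0.1850

Thinning: the support tickets that are tagged as anomalous themselves form a Poisson process with rate 0.41 × 0.64 = 0.2624 per hour.
Over the interval, μ = 0.2624 × 24 = 6.2976 (a day = 24 hours).
P(N ≥ 9) = 1 − P(N ≤ 8) ≈ 0.1850.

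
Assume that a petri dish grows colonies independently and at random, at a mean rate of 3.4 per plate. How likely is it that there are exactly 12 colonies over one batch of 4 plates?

Over the interval, μ = 3.4 × 4 = 13.6 (a batch of 4 plates = 4 plates).
P(N = 12) = e^(−μ) μ^12/12! = e^(−13.6) · 13.6^12/479001600 ≈ 0.1037.

0.1037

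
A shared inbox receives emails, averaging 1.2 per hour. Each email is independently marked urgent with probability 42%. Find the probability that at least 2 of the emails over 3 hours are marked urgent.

0.4462

Thinning: the emails that are marked urgent themselves form a Poisson process with rate 0.42 × 1.2 = 0.504 per hour.
Over the interval, μ = 0.504 × 3 = 1.512 (3 hours).
P(N ≥ 2) = 1 − P(N ≤ 1) ≈ 0.4462.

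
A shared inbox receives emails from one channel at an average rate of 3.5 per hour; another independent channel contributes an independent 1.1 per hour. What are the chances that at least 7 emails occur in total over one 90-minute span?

Independent Poisson processes superpose: combined rate λ = 3.5 + 1.1 = 4.6 per hour.
Over the interval, μ = 4.6 × 1.5 = 6.9 (a 90-minute span = 1.5 hours).
P(N ≥ 7) = 1 − P(N ≤ 6) ≈ 0.5353.

0.5353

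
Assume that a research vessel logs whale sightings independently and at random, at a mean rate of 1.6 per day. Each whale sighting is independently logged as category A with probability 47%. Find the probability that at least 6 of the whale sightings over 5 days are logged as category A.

0.1786

Thinning: the whale sightings that are logged as category A themselves form a Poisson process with rate 0.47 × 1.6 = 0.752 per day.
Over the interval, μ = 0.752 × 5 = 3.76 (5 days).
P(N ≥ 6) = 1 − P(N ≤ 5) ≈ 0.1786.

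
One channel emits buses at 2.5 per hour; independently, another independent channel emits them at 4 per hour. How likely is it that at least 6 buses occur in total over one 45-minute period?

Independent Poisson processes superpose: combined rate λ = 2.5 + 4 = 6.5 per hour.
Over the interval, μ = 6.5 × 0.75 = 4.875 (a 45-minute period = 0.75 hours).
P(N ≥ 6) = 1 − P(N ≤ 5) ≈ 0.3621.

0.3621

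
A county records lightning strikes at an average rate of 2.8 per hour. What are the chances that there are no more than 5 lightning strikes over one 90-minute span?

0.7531

Over the interval, μ = 2.8 × 1.5 = 4.2 (a 90-minute span = 1.5 hours).
P(N ≤ 5) = Σ_{j=0}^{5} e^(−μ) μ^j/j! ≈ 0.7531.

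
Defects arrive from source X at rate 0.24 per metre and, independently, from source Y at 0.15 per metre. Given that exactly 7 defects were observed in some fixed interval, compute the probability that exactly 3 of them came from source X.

Given the total, each event is independently from source X with probability p = λ_X/(λ_X+λ_Y) = 0.24/0.39 ≈ 0.6154.
So K ~ Binomial(7, 0.24/0.39): P(K = 3) = C(7,3) · (0.24/0.39)^3 · (0.15/0.39)^4 ≈ 0.1785.

0.1785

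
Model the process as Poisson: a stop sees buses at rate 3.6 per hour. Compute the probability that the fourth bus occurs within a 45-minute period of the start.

0.2859

Over the interval, μ = 3.6 × 0.75 = 2.7 (a 45-minute period = 0.75 hours).
The fourth arrival falls in the interval iff at least 4 events occur there: P(S_4 ≤ t) = P(N ≥ 4) = 1 − P(N ≤ 3) ≈ 0.2859.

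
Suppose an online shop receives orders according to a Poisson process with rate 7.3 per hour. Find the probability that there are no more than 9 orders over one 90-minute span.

Over the interval, μ = 7.3 × 1.5 = 10.95 (a 90-minute span = 1.5 hours).
P(N ≤ 9) = Σ_{j=0}^{9} e^(−μ) μ^j/j! ≈ 0.3460.

0.3460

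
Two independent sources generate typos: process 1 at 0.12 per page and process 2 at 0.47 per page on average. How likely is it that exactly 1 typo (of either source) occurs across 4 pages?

Independent Poisson processes superpose: combined rate λ = 0.12 + 0.47 = 0.59 per page.
Over the interval, μ = 0.59 × 4 = 2.36 (4 pages).
P(N = 1) = e^(−2.36) · 2.36^1/1! ≈ 0.2228.

0.2228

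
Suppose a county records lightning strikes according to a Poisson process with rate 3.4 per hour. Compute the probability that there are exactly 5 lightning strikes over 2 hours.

0.1349

Over the interval, μ = 3.4 × 2 = 6.8 (2 hours).
P(N = 5) = e^(−μ) μ^5/5! = e^(−6.8) · 6.8^5/120 ≈ 0.1349.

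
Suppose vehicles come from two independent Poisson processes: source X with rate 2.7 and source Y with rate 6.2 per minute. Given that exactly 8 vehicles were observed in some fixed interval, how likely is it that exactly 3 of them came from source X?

Given the total, each event is independently from source X with probability p = λ_X/(λ_X+λ_Y) = 2.7/8.9 ≈ 0.3034.
So K ~ Binomial(8, 2.7/8.9): P(K = 3) = C(8,3) · (2.7/8.9)^3 · (6.2/8.9)^5 ≈ 0.2565.

0.2565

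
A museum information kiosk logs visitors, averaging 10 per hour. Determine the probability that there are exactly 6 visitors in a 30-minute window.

Over the interval, μ = 10 × 0.5 = 5 (a 30-minute window = 0.5 hours).
P(N = 6) = e^(−μ) μ^6/6! = e^(−5) · 5^6/720 ≈ 0.1462.

0.1462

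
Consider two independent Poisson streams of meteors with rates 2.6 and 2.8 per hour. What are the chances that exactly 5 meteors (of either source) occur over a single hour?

0.1728

Independent Poisson processes superpose: combined rate λ = 2.6 + 2.8 = 5.4 per hour.
So μ = 5.4.
P(N = 5) = e^(−5.4) · 5.4^5/5! ≈ 0.1728.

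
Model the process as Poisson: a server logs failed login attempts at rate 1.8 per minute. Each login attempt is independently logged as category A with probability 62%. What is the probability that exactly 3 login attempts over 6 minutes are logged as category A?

Thinning: the login attempts that are logged as category A themselves form a Poisson process with rate 0.62 × 1.8 = 1.116 per minute.
Over the interval, μ = 1.116 × 6 = 6.696 (6 minutes).
P(N = 3) = e^(−6.696) · 6.696^3/3! ≈ 0.0618.

0.0618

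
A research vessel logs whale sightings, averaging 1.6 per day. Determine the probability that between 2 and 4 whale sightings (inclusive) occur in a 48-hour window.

Over the interval, μ = 1.6 × 2 = 3.2 (a 48-hour window = 2 days).
P(2 ≤ N ≤ 4) = Σ_{j=2}^{4} e^(−3.2) · 3.2^j/j! ≈ 0.6094.

0.6094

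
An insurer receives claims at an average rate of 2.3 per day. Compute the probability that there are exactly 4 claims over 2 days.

0.1875

Over the interval, μ = 2.3 × 2 = 4.6 (2 days).
P(N = 4) = e^(−μ) μ^4/4! = e^(−4.6) · 4.6^4/24 ≈ 0.1875.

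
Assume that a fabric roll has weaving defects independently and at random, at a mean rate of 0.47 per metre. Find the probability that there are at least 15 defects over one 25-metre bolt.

Over the interval, μ = 0.47 × 25 = 11.75 (a 25-metre bolt = 25 metres).
P(N ≥ 15) = 1 − P(N ≤ 14) = 1 − Σ_{j=0}^{14} e^(−μ) μ^j/j! ≈ 0.2058.

0.2058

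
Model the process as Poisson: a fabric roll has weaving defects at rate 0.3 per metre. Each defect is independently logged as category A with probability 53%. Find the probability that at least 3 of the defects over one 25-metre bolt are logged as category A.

Thinning: the defects that are logged as category A themselves form a Poisson process with rate 0.53 × 0.3 = 0.159 per metre.
Over the interval, μ = 0.159 × 25 = 3.975 (a 25-metre bolt = 25 metres).
P(N ≥ 3) = 1 − P(N ≤ 2) ≈ 0.7582.

0.7582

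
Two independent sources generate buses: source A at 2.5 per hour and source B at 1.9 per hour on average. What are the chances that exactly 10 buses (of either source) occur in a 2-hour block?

0.1157

Independent Poisson processes superpose: combined rate λ = 2.5 + 1.9 = 4.4 per hour.
Over the interval, μ = 4.4 × 2 = 8.8 (a 2-hour block = 2 hours).
P(N = 10) = e^(−8.8) · 8.8^10/10! ≈ 0.1157.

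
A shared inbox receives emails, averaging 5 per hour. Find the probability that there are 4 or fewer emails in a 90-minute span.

0.1321

Over the interval, μ = 5 × 1.5 = 7.5 (a 90-minute span = 1.5 hours).
P(N ≤ 4) = Σ_{j=0}^{4} e^(−μ) μ^j/j! ≈ 0.1321.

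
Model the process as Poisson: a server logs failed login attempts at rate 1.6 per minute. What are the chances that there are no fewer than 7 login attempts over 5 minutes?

Over the interval, μ = 1.6 × 5 = 8 (5 minutes).
P(N ≥ 7) = 1 − P(N ≤ 6) = 1 − Σ_{j=0}^{6} e^(−μ) μ^j/j! ≈ 0.6866.

0.6866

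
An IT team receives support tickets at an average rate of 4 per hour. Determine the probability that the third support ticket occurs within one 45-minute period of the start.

Over the interval, μ = 4 × 0.75 = 3 (a 45-minute period = 0.75 hours).
The third arrival falls in the interval iff at least 3 events occur there: P(S_3 ≤ t) = P(N ≥ 3) = 1 − P(N ≤ 2) ≈ 0.5768.

0.5768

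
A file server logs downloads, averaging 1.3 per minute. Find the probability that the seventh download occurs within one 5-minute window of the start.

0.4735

Over the interval, μ = 1.3 × 5 = 6.5 (a 5-minute window = 5 minutes).
The seventh arrival falls in the interval iff at least 7 events occur there: P(S_7 ≤ t) = P(N ≥ 7) = 1 − P(N ≤ 6) ≈ 0.4735.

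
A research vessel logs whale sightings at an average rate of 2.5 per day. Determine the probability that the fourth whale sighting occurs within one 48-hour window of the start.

0.7350

Over the interval, μ = 2.5 × 2 = 5 (a 48-hour window = 2 days).
The fourth arrival falls in the interval iff at least 4 events occur there: P(S_4 ≤ t) = P(N ≥ 4) = 1 − P(N ≤ 3) ≈ 0.7350.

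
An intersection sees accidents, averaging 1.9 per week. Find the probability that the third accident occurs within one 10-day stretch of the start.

Over the interval, μ = 1.9 × 10/7 ≈ 2.71429 (a 10-day stretch = 10/7 weeks).
The third arrival falls in the interval iff at least 3 events occur there: P(S_3 ≤ t) = P(N ≥ 3) = 1 − P(N ≤ 2) ≈ 0.5099.

0.5099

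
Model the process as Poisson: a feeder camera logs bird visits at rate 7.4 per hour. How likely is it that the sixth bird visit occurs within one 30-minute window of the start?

0.1699

Over the interval, μ = 7.4 × 0.5 = 3.7 (a 30-minute window = 0.5 hours).
The sixth arrival falls in the interval iff at least 6 events occur there: P(S_6 ≤ t) = P(N ≥ 6) = 1 − P(N ≤ 5) ≈ 0.1699.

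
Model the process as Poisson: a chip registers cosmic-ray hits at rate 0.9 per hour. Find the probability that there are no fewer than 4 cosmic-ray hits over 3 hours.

Over the interval, μ = 0.9 × 3 = 2.7 (3 hours).
P(N ≥ 4) = 1 − P(N ≤ 3) = 1 − Σ_{j=0}^{3} e^(−μ) μ^j/j! ≈ 0.2859.

0.2859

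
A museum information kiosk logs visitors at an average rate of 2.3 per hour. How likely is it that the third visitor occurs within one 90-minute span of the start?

0.6698

Over the interval, μ = 2.3 × 1.5 = 3.45 (a 90-minute span = 1.5 hours).
The third arrival falls in the interval iff at least 3 events occur there: P(S_3 ≤ t) = P(N ≥ 3) = 1 − P(N ≤ 2) ≈ 0.6698.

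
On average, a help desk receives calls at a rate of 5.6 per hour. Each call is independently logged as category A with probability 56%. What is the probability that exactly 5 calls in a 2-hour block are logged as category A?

0.1527

Thinning: the calls that are logged as category A themselves form a Poisson process with rate 0.56 × 5.6 = 3.136 per hour.
Over the interval, μ = 3.136 × 2 = 6.272 (a 2-hour block = 2 hours).
P(N = 5) = e^(−6.272) · 6.272^5/5! ≈ 0.1527.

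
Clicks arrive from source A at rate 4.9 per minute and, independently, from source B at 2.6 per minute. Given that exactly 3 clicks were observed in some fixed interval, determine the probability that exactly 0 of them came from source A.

0.0417

Given the total, each event is independently from source A with probability p = λ_A/(λ_A+λ_B) = 4.9/7.5 ≈ 0.6533.
So K ~ Binomial(3, 4.9/7.5): P(K = 0) = C(3,0) · (4.9/7.5)^0 · (2.6/7.5)^3 ≈ 0.0417.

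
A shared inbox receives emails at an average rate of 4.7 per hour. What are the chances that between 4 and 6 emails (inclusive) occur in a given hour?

0.4949

With mean μ = 4.7 per hour,
P(4 ≤ N ≤ 6) = Σ_{j=4}^{6} e^(−4.7) · 4.7^j/j! ≈ 0.4949.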